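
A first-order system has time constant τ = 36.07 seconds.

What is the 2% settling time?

For first-order system, 2% settling time ≈ 4τ = 4 × 36.07 = 144.28 s.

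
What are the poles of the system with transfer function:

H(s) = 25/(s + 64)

Pole is where denominator = 0: s + 64 = 0, so s = -64.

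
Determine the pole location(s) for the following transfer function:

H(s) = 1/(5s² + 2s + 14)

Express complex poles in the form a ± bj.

Discriminant = 2² - 4×5×14 = 4 - 280 = -276 < 0, so the poles are a complex conjugate pair s = (-2 ± j√276)/(2×5). Real part = -2/(2×5) = -2/10 = -0.2; imaginary part = ±√276/(2×5) ≈ 1.6613. Poles: s = -0.2 ± 1.6613j.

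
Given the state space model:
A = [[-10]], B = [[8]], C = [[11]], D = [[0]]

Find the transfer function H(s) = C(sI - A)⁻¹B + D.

(sI - A)⁻¹ = 1/(s + 10). H(s) = 11 × 8/(s + 10) + 0 = 88/(s + 10).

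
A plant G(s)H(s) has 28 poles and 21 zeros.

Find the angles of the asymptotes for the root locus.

n - m = 28 - 21 = 7. Angles: θk = (2k + 1)·180°/7 = 25.71°, 77.14°, 128.57°, 180°, 231.43°, 282.86°, 334.29°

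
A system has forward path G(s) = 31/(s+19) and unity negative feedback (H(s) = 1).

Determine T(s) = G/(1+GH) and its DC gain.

T(s) = G/(1+GH) = [31/(s+19)] / [1 + 31/(s+19)] = 31/(s+19+31) = 31/(s+50). DC gain = 31/50 = 0.62.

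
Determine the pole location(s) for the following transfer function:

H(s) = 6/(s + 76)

Pole is where denominator = 0: s + 76 = 0, so s = -76.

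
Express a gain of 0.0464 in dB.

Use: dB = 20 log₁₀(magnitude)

dB = 20 log₁₀(0.0464) = -26.7 dB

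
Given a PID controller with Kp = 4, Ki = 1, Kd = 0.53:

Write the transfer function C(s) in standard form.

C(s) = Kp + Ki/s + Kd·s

Substituting values: C(s) = 4 + 1/s + 0.53s = (0.53s² + 4s + 1)/s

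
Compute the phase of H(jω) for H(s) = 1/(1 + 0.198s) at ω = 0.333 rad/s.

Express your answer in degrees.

Phase = -arctan(ωτ) = -arctan(0.333 × 0.198) = -3.8°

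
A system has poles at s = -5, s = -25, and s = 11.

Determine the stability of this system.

Pole(s) at s = 11 are not in the left half-plane. System is unstable.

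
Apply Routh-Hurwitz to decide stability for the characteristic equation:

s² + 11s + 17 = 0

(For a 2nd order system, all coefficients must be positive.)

Coefficients: 1, 11, 17. All positive, so system is stable.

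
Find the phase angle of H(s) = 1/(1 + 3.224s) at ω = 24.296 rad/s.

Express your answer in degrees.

Phase = -arctan(ωτ) = -arctan(24.296 × 3.224) = -89.3°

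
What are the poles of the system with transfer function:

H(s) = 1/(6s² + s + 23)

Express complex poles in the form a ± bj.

Discriminant = 1² - 4×6×23 = 1 - 552 = -551 < 0, so the poles are a complex conjugate pair s = (-1 ± j√551)/(2×6). Real part = -1/(2×6) = -1/12 ≈ -0.0833; imaginary part = ±√551/(2×6) ≈ 1.9561. Poles: s = -0.0833 ± 1.9561j.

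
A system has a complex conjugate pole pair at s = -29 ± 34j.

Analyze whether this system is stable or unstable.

Real part of poles is -29 (< 0, left half-plane). Stable.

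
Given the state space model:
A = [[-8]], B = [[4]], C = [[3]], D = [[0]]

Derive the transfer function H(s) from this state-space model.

(sI - A)⁻¹ = 1/(s + 8). H(s) = 3 × 4/(s + 8) + 0 = 12/(s + 8).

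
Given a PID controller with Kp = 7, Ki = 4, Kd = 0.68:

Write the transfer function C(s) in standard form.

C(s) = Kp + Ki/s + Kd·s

Substituting values: C(s) = 7 + 4/s + 0.68s = (0.68s² + 7s + 4)/s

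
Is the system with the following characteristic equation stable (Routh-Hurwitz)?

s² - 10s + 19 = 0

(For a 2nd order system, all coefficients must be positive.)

Coefficients: 1, -10, 19. b=-10 not positive, so system is unstable.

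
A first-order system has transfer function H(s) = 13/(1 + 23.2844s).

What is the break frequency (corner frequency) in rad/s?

Corner frequency = 1/τ = 1/23.2844 = 0.043 rad/s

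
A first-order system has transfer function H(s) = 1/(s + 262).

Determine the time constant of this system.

For H(s) = 1/(s + 1/τ), the pole is at -1/τ = -262, so τ = 1/262 = 0.0038 s.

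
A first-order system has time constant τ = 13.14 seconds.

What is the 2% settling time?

For first-order system, 2% settling time ≈ 4τ = 4 × 13.14 = 52.56 s.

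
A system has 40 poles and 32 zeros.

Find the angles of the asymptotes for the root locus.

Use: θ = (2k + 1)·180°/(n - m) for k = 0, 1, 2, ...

n - m = 40 - 32 = 8. Angles: θk = (2k + 1)·180°/8 = 22.5°, 67.5°, 112.5°, 157.5°, 202.5°, 247.5°, 292.5°, 337.5°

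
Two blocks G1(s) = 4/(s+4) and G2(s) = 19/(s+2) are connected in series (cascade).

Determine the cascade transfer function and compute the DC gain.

Series: multiply transfer functions. G_eq = 4/(s+4) × 19/(s+2) = 76/((s+4)(s+2)). DC gain = 76/(4×2) = 9.5.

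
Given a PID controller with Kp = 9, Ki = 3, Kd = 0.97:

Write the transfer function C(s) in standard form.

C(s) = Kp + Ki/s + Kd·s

Substituting values: C(s) = 9 + 3/s + 0.97s = (0.97s² + 9s + 3)/s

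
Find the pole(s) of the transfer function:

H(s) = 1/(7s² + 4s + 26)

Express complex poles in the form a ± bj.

Discriminant = 4² - 4×7×26 = 16 - 728 = -712 < 0, so the poles are a complex conjugate pair s = (-4 ± j√712)/(2×7). Real part = -4/(2×7) = -4/14 ≈ -0.2857; imaginary part = ±√712/(2×7) ≈ 1.9060. Poles: s = -0.2857 ± 1.9060j.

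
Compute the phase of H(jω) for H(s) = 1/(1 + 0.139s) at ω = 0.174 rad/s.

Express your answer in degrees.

Phase = -arctan(ωτ) = -arctan(0.174 × 0.139) = -1.4°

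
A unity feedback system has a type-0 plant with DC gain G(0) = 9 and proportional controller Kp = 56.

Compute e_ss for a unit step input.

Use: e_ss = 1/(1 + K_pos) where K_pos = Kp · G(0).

K_pos = Kp · G(0) = 56 × 9 = 504. e_ss = 1/(1 + 504) = 0.0020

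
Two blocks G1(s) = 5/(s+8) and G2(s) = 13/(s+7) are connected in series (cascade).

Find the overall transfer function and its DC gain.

Series: multiply transfer functions. G_eq = 5/(s+8) × 13/(s+7) = 65/((s+8)(s+7)). DC gain = 65/(8×7) = 1.1607.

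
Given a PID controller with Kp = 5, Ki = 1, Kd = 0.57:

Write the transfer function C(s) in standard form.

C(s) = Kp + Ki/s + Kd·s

Substituting values: C(s) = 5 + 1/s + 0.57s = (0.57s² + 5s + 1)/s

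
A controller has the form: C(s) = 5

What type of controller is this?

This is a Proportional (P) controller.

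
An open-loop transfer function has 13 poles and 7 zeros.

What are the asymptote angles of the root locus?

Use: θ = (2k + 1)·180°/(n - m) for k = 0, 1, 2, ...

n - m = 13 - 7 = 6. Angles: θk = (2k + 1)·180°/6 = 30°, 90°, 150°, 210°, 270°, 330°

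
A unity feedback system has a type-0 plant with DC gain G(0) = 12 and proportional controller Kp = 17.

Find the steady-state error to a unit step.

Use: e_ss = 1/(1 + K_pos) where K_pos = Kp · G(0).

K_pos = Kp · G(0) = 17 × 12 = 204. e_ss = 1/(1 + 204) = 0.0049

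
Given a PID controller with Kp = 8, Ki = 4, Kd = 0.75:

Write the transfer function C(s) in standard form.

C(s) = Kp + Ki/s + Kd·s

Substituting values: C(s) = 8 + 4/s + 0.75s = (0.75s² + 8s + 4)/s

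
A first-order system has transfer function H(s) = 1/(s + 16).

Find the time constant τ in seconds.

For H(s) = 1/(s + 1/τ), the pole is at -1/τ = -16, so τ = 1/16 = 0.0625 s.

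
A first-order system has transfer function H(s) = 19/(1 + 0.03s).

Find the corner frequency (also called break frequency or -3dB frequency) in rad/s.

Corner frequency = 1/τ = 1/0.03 = 33.333 rad/s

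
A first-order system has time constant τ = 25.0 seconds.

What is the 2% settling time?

For first-order system, 2% settling time ≈ 4τ = 4 × 25.0 = 100.0 s.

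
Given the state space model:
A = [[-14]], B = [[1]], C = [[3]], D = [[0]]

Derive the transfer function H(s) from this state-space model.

(sI - A)⁻¹ = 1/(s + 14). H(s) = 3 × 1/(s + 14) + 0 = 3/(s + 14).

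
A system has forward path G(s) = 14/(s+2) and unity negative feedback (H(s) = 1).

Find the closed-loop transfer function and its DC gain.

T(s) = G/(1+GH) = [14/(s+2)] / [1 + 14/(s+2)] = 14/(s+2+14) = 14/(s+16). DC gain = 14/16 = 0.875.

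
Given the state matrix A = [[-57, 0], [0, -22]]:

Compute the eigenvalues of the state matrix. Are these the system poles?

For diagonal matrix, eigenvalues are diagonal entries: λ₁ = -57, λ₂ = -22. Eigenvalues of A = system poles.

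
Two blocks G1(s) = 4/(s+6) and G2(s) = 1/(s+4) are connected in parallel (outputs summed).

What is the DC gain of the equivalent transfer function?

Parallel: G_eq = G1 + G2. DC gain = G1(0) + G2(0) = 4/6 + 1/4 = 0.6667 + 0.25 = 0.9167.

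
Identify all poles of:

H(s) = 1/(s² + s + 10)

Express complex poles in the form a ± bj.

Discriminant = 1² - 4×1×10 = 1 - 40 = -39 < 0, so the poles are a complex conjugate pair s = (-1 ± j√39)/(2×1). Real part = -1/(2×1) = -1/2 = -0.5; imaginary part = ±√39/(2×1) ≈ 3.1225. Poles: s = -0.5 ± 3.1225j.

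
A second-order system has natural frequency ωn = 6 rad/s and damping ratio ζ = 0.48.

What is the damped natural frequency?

ωd = ωn√(1 - ζ²) = 6√(1 - 0.48²) = 5.26 rad/s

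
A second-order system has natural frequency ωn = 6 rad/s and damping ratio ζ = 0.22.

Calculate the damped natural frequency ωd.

ωd = ωn√(1 - ζ²) = 6√(1 - 0.22²) = 5.85 rad/s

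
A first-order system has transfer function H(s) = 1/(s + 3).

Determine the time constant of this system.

For H(s) = 1/(s + 1/τ), the pole is at -1/τ = -3, so τ = 1/3 = 0.3333 s.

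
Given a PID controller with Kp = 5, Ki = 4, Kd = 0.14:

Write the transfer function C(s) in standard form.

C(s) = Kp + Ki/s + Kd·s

Substituting values: C(s) = 5 + 4/s + 0.14s = (0.14s² + 5s + 4)/s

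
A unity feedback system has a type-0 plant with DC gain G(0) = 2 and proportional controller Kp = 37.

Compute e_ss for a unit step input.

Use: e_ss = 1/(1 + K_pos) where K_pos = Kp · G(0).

K_pos = Kp · G(0) = 37 × 2 = 74. e_ss = 1/(1 + 74) = 0.0133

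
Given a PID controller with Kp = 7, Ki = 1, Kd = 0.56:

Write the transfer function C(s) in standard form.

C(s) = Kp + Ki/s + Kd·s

Substituting values: C(s) = 7 + 1/s + 0.56s = (0.56s² + 7s + 1)/s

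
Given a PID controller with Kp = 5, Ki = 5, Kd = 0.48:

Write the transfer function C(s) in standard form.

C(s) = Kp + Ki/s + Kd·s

Substituting values: C(s) = 5 + 5/s + 0.48s = (0.48s² + 5s + 5)/s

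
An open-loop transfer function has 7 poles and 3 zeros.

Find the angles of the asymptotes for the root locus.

n - m = 7 - 3 = 4. Angles: θk = (2k + 1)·180°/4 = 45°, 135°, 225°, 315°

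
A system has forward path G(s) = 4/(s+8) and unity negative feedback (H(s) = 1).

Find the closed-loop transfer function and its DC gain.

T(s) = G/(1+GH) = [4/(s+8)] / [1 + 4/(s+8)] = 4/(s+8+4) = 4/(s+12). DC gain = 4/12 = 0.3333.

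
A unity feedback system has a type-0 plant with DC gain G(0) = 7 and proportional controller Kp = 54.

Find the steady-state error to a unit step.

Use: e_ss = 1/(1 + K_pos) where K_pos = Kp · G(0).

K_pos = Kp · G(0) = 54 × 7 = 378. e_ss = 1/(1 + 378) = 0.0026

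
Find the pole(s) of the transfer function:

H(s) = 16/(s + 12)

Pole is where denominator = 0: s + 12 = 0, so s = -12.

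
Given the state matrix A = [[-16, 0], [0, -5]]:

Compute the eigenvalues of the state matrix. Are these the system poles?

For diagonal matrix, eigenvalues are diagonal entries: λ₁ = -16, λ₂ = -5. Eigenvalues of A = system poles.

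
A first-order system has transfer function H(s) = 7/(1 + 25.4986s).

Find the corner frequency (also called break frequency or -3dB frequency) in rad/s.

Corner frequency = 1/τ = 1/25.4986 = 0.039 rad/s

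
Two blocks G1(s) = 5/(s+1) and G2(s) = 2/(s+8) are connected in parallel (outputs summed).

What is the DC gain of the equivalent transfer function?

Parallel: G_eq = G1 + G2. DC gain = G1(0) + G2(0) = 5/1 + 2/8 = 5 + 0.25 = 5.25.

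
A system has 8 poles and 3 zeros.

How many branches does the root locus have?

Root locus has n branches where n = number of poles = 8.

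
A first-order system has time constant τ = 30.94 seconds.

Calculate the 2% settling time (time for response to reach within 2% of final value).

For first-order system, 2% settling time ≈ 4τ = 4 × 30.94 = 123.76 s.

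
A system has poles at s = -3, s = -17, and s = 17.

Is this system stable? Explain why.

Pole(s) at s = 17 are not in the left half-plane. System is unstable.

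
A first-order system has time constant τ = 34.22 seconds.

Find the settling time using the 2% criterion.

For first-order system, 2% settling time ≈ 4τ = 4 × 34.22 = 136.88 s.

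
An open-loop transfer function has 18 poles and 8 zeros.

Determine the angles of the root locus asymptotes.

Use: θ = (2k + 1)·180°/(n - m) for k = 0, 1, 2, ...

n - m = 18 - 8 = 10. Angles: θk = (2k + 1)·180°/10 = 18°, 54°, 90°, 126°, 162°, 198°, 234°, 270°, 306°, 342°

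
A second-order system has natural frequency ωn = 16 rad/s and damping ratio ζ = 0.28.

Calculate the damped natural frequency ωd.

ωd = ωn√(1 - ζ²) = 16√(1 - 0.28²) = 15.36 rad/s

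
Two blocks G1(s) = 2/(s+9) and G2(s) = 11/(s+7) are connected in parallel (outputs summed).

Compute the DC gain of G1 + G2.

Parallel: G_eq = G1 + G2. DC gain = G1(0) + G2(0) = 2/9 + 11/7 = 0.2222 + 1.5714 = 1.7937.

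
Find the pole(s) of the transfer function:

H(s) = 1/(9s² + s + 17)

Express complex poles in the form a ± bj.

Discriminant = 1² - 4×9×17 = 1 - 612 = -611 < 0, so the poles are a complex conjugate pair s = (-1 ± j√611)/(2×9). Real part = -1/(2×9) = -1/18 ≈ -0.0556; imaginary part = ±√611/(2×9) ≈ 1.3732. Poles: s = -0.0556 ± 1.3732j.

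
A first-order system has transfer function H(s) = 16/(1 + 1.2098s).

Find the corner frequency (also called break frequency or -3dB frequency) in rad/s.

Corner frequency = 1/τ = 1/1.2098 = 0.827 rad/s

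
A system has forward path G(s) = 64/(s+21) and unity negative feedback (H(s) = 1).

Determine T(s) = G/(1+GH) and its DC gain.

T(s) = G/(1+GH) = [64/(s+21)] / [1 + 64/(s+21)] = 64/(s+21+64) = 64/(s+85). DC gain = 64/85 = 0.7529.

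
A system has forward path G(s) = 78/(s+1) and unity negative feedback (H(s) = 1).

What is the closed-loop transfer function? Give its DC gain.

T(s) = G/(1+GH) = [78/(s+1)] / [1 + 78/(s+1)] = 78/(s+1+78) = 78/(s+79). DC gain = 78/79 = 0.9873.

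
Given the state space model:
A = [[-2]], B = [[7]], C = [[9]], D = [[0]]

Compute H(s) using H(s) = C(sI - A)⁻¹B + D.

(sI - A)⁻¹ = 1/(s + 2). H(s) = 9 × 7/(s + 2) + 0 = 63/(s + 2).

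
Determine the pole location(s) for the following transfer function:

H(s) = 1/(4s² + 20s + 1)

Discriminant = 20² - 4×4×1 = 400 - 16 = 384 > 0, so two distinct real poles. Using quadratic formula: s = (-20 ± √384)/(2×4) = (-20 ± √384)/8, with √384 ≈ 19.5959. s₁ ≈ -0.0505, s₂ ≈ -4.9495. Poles: s₁ = -0.0505, s₂ = -4.9495.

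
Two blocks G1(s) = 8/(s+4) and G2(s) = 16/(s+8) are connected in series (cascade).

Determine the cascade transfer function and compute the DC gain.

Series: multiply transfer functions. G_eq = 8/(s+4) × 16/(s+8) = 128/((s+4)(s+8)). DC gain = 128/(4×8) = 4.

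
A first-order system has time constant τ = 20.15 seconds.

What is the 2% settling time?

For first-order system, 2% settling time ≈ 4τ = 4 × 20.15 = 80.6 s.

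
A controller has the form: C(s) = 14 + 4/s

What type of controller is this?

This is a Proportional-Integral (PI) controller.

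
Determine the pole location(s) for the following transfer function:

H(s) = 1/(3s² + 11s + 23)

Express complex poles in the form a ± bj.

Discriminant = 11² - 4×3×23 = 121 - 276 = -155 < 0, so the poles are a complex conjugate pair s = (-11 ± j√155)/(2×3). Real part = -11/(2×3) = -11/6 ≈ -1.8333; imaginary part = ±√155/(2×3) ≈ 2.0750. Poles: s = -1.8333 ± 2.0750j.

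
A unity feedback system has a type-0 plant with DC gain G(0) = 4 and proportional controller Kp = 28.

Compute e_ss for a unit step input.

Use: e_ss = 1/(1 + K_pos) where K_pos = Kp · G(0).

K_pos = Kp · G(0) = 28 × 4 = 112. e_ss = 1/(1 + 112) = 0.0088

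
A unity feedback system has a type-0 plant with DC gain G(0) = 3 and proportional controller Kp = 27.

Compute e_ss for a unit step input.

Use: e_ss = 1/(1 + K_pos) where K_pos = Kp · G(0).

K_pos = Kp · G(0) = 27 × 3 = 81. e_ss = 1/(1 + 81) = 0.0122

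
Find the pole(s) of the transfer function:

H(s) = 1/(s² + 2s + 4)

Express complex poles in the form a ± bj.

Discriminant = 2² - 4×1×4 = 4 - 16 = -12 < 0, so the poles are a complex conjugate pair s = (-2 ± j√12)/(2×1). Real part = -2/(2×1) = -2/2 = -1; imaginary part = ±√12/(2×1) ≈ 1.7321. Poles: s = -1 ± 1.7321j.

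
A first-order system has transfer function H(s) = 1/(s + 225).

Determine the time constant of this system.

For H(s) = 1/(s + 1/τ), the pole is at -1/τ = -225, so τ = 1/225 = 0.0044 s.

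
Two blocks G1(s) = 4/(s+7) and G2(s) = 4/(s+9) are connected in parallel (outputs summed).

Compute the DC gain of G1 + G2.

Parallel: G_eq = G1 + G2. DC gain = G1(0) + G2(0) = 4/7 + 4/9 = 0.5714 + 0.4444 = 1.0159.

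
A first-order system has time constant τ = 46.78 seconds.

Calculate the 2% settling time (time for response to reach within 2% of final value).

For first-order system, 2% settling time ≈ 4τ = 4 × 46.78 = 187.12 s.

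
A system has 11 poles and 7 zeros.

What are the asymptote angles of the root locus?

n - m = 11 - 7 = 4. Angles: θk = (2k + 1)·180°/4 = 45°, 135°, 225°, 315°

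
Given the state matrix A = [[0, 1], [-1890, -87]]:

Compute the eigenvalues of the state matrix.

det(A - λI) = λ² - (-87)λ + 1890 = (λ - (-45))(λ - (-42)). Eigenvalues: -45, -42.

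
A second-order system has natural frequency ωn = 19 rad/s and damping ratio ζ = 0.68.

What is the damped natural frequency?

ωd = ωn√(1 - ζ²) = 19√(1 - 0.68²) = 13.93 rad/s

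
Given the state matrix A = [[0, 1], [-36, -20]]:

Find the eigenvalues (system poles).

det(A - λI) = λ² - (-20)λ + 36 = (λ - (-18))(λ - (-2)). Eigenvalues: -18, -2.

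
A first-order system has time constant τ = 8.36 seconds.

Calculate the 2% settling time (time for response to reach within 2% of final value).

For first-order system, 2% settling time ≈ 4τ = 4 × 8.36 = 33.44 s.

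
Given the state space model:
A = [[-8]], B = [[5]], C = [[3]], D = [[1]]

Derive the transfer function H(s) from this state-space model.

(sI - A)⁻¹ = 1/(s + 8). H(s) = 3×5/(s + 8) + 1 = (s + 23)/(s + 8).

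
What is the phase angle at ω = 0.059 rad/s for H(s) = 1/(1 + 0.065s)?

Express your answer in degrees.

Phase = -arctan(ωτ) = -arctan(0.059 × 0.065) = -0.2°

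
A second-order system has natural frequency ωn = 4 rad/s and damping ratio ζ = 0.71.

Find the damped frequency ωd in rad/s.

ωd = ωn√(1 - ζ²) = 4√(1 - 0.71²) = 2.82 rad/s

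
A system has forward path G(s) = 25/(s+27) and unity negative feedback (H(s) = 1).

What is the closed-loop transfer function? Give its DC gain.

T(s) = G/(1+GH) = [25/(s+27)] / [1 + 25/(s+27)] = 25/(s+27+25) = 25/(s+52). DC gain = 25/52 = 0.4808.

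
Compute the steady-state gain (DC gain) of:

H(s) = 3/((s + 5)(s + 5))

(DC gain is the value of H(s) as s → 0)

DC gain = H(0) = 3/(5 × 5) = 3/25 = 0.12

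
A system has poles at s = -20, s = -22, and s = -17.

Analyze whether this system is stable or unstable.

All poles are in the left half-plane. System is stable.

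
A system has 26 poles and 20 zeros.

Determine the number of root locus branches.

Root locus has n branches where n = number of poles = 26.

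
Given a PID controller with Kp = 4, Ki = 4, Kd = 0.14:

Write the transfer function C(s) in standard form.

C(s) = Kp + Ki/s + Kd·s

Substituting values: C(s) = 4 + 4/s + 0.14s = (0.14s² + 4s + 4)/s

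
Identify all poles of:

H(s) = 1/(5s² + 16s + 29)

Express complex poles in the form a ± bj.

Discriminant = 16² - 4×5×29 = 256 - 580 = -324 < 0, so the poles are a complex conjugate pair s = (-16 ± j√324)/(2×5). Real part = -16/(2×5) = -16/10 = -1.6; imaginary part = ±√324/(2×5) = 18/10 = 1.8. Poles: s = -1.6 ± 1.8j.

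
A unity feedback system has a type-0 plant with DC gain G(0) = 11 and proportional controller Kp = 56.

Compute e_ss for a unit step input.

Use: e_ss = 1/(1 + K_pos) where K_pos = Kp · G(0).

K_pos = Kp · G(0) = 56 × 11 = 616. e_ss = 1/(1 + 616) = 0.0016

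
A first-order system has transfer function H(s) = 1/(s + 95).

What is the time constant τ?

For H(s) = 1/(s + 1/τ), the pole is at -1/τ = -95, so τ = 1/95 = 0.0105 s.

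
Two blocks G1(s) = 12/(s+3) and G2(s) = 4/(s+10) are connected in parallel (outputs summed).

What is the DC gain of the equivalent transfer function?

Parallel: G_eq = G1 + G2. DC gain = G1(0) + G2(0) = 12/3 + 4/10 = 4 + 0.4 = 4.4.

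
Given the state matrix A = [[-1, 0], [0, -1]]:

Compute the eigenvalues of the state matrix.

For diagonal matrix, eigenvalues are diagonal entries: λ₁ = -1, λ₂ = -1.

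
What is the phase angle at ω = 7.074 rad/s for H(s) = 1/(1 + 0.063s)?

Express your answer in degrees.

Phase = -arctan(ωτ) = -arctan(7.074 × 0.063) = -24.0°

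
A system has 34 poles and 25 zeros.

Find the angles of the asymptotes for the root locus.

n - m = 34 - 25 = 9. Angles: θk = (2k + 1)·180°/9 = 20°, 60°, 100°, 140°, 180°, 220°, 260°, 300°, 340°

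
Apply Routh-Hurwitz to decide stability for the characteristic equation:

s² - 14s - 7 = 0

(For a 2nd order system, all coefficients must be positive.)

Coefficients: 1, -14, -7. b=-14, c=-7 not positive, so system is unstable.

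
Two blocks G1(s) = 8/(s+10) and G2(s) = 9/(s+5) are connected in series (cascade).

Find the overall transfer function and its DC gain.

Series: multiply transfer functions. G_eq = 8/(s+10) × 9/(s+5) = 72/((s+10)(s+5)). DC gain = 72/(10×5) = 1.44.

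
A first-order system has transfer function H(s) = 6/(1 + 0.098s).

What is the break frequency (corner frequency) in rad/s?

Corner frequency = 1/τ = 1/0.098 = 10.204 rad/s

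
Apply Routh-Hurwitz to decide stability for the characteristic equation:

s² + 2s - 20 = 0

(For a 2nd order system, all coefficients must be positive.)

Coefficients: 1, 2, -20. c=-20 not positive, so system is unstable.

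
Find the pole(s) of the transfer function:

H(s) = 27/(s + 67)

Pole is where denominator = 0: s + 67 = 0, so s = -67.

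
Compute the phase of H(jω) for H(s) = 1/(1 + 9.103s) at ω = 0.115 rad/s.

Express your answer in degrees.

Phase = -arctan(ωτ) = -arctan(0.115 × 9.103) = -46.3°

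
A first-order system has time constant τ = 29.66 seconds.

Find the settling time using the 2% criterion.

For first-order system, 2% settling time ≈ 4τ = 4 × 29.66 = 118.64 s.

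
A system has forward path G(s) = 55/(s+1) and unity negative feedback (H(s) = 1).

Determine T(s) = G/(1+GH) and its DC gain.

T(s) = G/(1+GH) = [55/(s+1)] / [1 + 55/(s+1)] = 55/(s+1+55) = 55/(s+56). DC gain = 55/56 = 0.9821.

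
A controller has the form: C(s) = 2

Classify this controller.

This is a Proportional (P) controller.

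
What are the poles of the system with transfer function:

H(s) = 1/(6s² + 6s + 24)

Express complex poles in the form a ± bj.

Discriminant = 6² - 4×6×24 = 36 - 576 = -540 < 0, so the poles are a complex conjugate pair s = (-6 ± j√540)/(2×6). Real part = -6/(2×6) = -6/12 = -0.5; imaginary part = ±√540/(2×6) ≈ 1.9365. Poles: s = -0.5 ± 1.9365j.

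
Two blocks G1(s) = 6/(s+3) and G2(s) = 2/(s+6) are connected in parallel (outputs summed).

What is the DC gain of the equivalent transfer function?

Parallel: G_eq = G1 + G2. DC gain = G1(0) + G2(0) = 6/3 + 2/6 = 2 + 0.3333 = 2.3333.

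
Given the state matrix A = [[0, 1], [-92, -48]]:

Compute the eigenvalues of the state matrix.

det(A - λI) = λ² - (-48)λ + 92 = (λ - (-46))(λ - (-2)). Eigenvalues: -46, -2.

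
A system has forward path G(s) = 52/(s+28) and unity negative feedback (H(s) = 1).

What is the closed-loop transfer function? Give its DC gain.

T(s) = G/(1+GH) = [52/(s+28)] / [1 + 52/(s+28)] = 52/(s+28+52) = 52/(s+80). DC gain = 52/80 = 0.65.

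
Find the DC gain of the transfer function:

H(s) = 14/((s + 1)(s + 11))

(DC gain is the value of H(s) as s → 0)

DC gain = H(0) = 14/(1 × 11) = 14/11 = 1.2727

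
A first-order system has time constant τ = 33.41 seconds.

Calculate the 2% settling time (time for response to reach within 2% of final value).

For first-order system, 2% settling time ≈ 4τ = 4 × 33.41 = 133.64 s.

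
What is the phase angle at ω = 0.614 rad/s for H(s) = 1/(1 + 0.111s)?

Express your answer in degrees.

Phase = -arctan(ωτ) = -arctan(0.614 × 0.111) = -3.9°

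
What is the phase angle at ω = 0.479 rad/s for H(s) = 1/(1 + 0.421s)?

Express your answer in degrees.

Phase = -arctan(ωτ) = -arctan(0.479 × 0.421) = -11.4°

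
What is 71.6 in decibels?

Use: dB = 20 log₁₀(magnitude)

dB = 20 log₁₀(71.6) = 37.1 dB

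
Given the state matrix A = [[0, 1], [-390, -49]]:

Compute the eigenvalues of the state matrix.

det(A - λI) = λ² - (-49)λ + 390 = (λ - (-10))(λ - (-39)). Eigenvalues: -10, -39.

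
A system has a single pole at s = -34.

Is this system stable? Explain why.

Pole at s = -34 is in the left half-plane. Stable.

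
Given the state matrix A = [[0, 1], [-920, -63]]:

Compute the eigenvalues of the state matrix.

det(A - λI) = λ² - (-63)λ + 920 = (λ - (-23))(λ - (-40)). Eigenvalues: -23, -40.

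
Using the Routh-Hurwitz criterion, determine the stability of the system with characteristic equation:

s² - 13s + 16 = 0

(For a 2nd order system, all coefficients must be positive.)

Coefficients: 1, -13, 16. b=-13 not positive, so system is unstable.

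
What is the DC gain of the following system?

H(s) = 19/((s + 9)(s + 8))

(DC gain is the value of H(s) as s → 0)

DC gain = H(0) = 19/(9 × 8) = 19/72 = 0.2639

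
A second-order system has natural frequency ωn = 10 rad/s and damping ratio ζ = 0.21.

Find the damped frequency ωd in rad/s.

ωd = ωn√(1 - ζ²) = 10√(1 - 0.21²) = 9.78 rad/s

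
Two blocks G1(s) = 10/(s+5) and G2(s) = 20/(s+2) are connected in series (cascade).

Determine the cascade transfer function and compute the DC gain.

Series: multiply transfer functions. G_eq = 10/(s+5) × 20/(s+2) = 200/((s+5)(s+2)). DC gain = 200/(5×2) = 20.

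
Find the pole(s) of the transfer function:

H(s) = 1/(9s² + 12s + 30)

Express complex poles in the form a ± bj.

Discriminant = 12² - 4×9×30 = 144 - 1080 = -936 < 0, so the poles are a complex conjugate pair s = (-12 ± j√936)/(2×9). Real part = -12/(2×9) = -12/18 ≈ -0.6667; imaginary part = ±√936/(2×9) ≈ 1.6997. Poles: s = -0.6667 ± 1.6997j.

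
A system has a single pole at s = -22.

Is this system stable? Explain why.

Pole at s = -22 is in the left half-plane. Stable.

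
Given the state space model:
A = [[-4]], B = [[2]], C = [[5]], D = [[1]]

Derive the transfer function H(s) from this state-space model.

(sI - A)⁻¹ = 1/(s + 4). H(s) = 5×2/(s + 4) + 1 = (s + 14)/(s + 4).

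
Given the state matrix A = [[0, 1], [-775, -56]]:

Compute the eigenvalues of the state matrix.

det(A - λI) = λ² - (-56)λ + 775 = (λ - (-31))(λ - (-25)). Eigenvalues: -31, -25.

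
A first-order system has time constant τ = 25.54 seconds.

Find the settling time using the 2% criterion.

For first-order system, 2% settling time ≈ 4τ = 4 × 25.54 = 102.16 s.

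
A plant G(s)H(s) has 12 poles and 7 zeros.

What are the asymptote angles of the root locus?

n - m = 12 - 7 = 5. Angles: θk = (2k + 1)·180°/5 = 36°, 108°, 180°, 252°, 324°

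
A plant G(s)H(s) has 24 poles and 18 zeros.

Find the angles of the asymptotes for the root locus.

n - m = 24 - 18 = 6. Angles: θk = (2k + 1)·180°/6 = 30°, 90°, 150°, 210°, 270°, 330°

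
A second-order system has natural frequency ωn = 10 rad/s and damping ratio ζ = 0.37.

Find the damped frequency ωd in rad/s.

ωd = ωn√(1 - ζ²) = 10√(1 - 0.37²) = 9.29 rad/s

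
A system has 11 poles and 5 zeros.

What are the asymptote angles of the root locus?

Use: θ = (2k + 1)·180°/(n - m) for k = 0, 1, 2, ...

n - m = 11 - 5 = 6. Angles: θk = (2k + 1)·180°/6 = 30°, 90°, 150°, 210°, 270°, 330°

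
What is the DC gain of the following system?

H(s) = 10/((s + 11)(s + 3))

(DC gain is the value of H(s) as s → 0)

DC gain = H(0) = 10/(11 × 3) = 10/33 = 0.3030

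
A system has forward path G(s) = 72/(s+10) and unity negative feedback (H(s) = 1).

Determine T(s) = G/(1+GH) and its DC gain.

T(s) = G/(1+GH) = [72/(s+10)] / [1 + 72/(s+10)] = 72/(s+10+72) = 72/(s+82). DC gain = 72/82 = 0.8780.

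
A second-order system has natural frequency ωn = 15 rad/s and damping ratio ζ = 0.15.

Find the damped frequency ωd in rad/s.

ωd = ωn√(1 - ζ²) = 15√(1 - 0.15²) = 14.83 rad/s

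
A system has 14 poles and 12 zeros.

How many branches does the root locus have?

Root locus has n branches where n = number of poles = 14.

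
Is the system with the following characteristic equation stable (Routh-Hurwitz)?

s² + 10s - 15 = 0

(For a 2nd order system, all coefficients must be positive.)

Coefficients: 1, 10, -15. c=-15 not positive, so system is unstable.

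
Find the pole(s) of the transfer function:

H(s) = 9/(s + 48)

Pole is where denominator = 0: s + 48 = 0, so s = -48.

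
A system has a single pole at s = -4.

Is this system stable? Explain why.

Pole at s = -4 is in the left half-plane. Stable.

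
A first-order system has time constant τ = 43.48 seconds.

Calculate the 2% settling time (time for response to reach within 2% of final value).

For first-order system, 2% settling time ≈ 4τ = 4 × 43.48 = 173.92 s.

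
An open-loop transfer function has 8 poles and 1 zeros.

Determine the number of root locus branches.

Root locus has n branches where n = number of poles = 8.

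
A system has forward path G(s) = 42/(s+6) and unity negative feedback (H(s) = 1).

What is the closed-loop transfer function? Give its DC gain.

T(s) = G/(1+GH) = [42/(s+6)] / [1 + 42/(s+6)] = 42/(s+6+42) = 42/(s+48). DC gain = 42/48 = 0.875.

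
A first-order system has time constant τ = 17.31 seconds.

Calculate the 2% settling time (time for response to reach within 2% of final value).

For first-order system, 2% settling time ≈ 4τ = 4 × 17.31 = 69.24 s.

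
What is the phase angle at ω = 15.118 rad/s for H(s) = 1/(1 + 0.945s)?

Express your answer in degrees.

Phase = -arctan(ωτ) = -arctan(15.118 × 0.945) = -86.0°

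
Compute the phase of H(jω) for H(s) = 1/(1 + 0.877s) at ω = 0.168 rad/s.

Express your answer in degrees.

Phase = -arctan(ωτ) = -arctan(0.168 × 0.877) = -8.4°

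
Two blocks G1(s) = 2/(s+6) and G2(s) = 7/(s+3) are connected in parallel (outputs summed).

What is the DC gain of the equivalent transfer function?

Parallel: G_eq = G1 + G2. DC gain = G1(0) + G2(0) = 2/6 + 7/3 = 0.3333 + 2.3333 = 2.6667.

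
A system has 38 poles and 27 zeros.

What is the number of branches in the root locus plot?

Root locus has n branches where n = number of poles = 38.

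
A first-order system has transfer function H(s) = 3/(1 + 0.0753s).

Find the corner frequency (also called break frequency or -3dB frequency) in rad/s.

Corner frequency = 1/τ = 1/0.0753 = 13.28 rad/s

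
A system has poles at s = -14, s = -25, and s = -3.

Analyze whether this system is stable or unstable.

All poles are in the left half-plane. System is stable.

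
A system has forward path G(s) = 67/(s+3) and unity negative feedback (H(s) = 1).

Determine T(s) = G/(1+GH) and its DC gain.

T(s) = G/(1+GH) = [67/(s+3)] / [1 + 67/(s+3)] = 67/(s+3+67) = 67/(s+70). DC gain = 67/70 = 0.9571.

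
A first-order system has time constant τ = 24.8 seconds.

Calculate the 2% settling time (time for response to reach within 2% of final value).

For first-order system, 2% settling time ≈ 4τ = 4 × 24.8 = 99.2 s.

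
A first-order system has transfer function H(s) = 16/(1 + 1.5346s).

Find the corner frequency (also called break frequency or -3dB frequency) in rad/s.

Corner frequency = 1/τ = 1/1.5346 = 0.652 rad/s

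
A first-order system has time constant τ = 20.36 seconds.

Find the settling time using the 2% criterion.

For first-order system, 2% settling time ≈ 4τ = 4 × 20.36 = 81.44 s.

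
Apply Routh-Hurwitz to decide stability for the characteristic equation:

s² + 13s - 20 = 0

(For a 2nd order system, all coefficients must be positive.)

Coefficients: 1, 13, -20. c=-20 not positive, so system is unstable.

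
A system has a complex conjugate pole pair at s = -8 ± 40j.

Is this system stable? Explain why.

Real part of poles is -8 (< 0, left half-plane). Stable.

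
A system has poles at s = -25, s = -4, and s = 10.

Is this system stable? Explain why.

Pole(s) at s = 10 are not in the left half-plane. System is unstable.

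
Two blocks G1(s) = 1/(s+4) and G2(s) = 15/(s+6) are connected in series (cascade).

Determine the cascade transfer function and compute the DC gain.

Series: multiply transfer functions. G_eq = 1/(s+4) × 15/(s+6) = 15/((s+4)(s+6)). DC gain = 15/(4×6) = 0.625.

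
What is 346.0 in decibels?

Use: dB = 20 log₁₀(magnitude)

dB = 20 log₁₀(346.0) = 50.8 dB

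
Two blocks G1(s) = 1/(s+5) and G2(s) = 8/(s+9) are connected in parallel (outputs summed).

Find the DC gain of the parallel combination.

Parallel: G_eq = G1 + G2. DC gain = G1(0) + G2(0) = 1/5 + 8/9 = 0.2 + 0.8889 = 1.0889.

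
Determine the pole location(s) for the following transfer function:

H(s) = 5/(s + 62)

Pole is where denominator = 0: s + 62 = 0, so s = -62.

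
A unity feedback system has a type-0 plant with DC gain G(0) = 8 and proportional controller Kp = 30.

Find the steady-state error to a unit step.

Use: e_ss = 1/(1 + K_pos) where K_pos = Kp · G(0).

K_pos = Kp · G(0) = 30 × 8 = 240. e_ss = 1/(1 + 240) = 0.0041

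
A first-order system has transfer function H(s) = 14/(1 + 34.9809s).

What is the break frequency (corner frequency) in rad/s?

Corner frequency = 1/τ = 1/34.9809 = 0.029 rad/s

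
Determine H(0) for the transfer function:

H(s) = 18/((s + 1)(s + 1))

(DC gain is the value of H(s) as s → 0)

DC gain = H(0) = 18/(1 × 1) = 18/1 = 18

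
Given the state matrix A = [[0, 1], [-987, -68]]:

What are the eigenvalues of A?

det(A - λI) = λ² - (-68)λ + 987 = (λ - (-21))(λ - (-47)). Eigenvalues: -21, -47.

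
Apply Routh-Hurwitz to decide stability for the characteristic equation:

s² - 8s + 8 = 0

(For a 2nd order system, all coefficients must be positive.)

Coefficients: 1, -8, 8. b=-8 not positive, so system is unstable.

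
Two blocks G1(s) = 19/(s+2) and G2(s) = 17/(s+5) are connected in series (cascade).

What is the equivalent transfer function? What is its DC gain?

Series: multiply transfer functions. G_eq = 19/(s+2) × 17/(s+5) = 323/((s+2)(s+5)). DC gain = 323/(2×5) = 32.3.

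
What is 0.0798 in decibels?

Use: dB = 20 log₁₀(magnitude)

dB = 20 log₁₀(0.0798) = -22.0 dB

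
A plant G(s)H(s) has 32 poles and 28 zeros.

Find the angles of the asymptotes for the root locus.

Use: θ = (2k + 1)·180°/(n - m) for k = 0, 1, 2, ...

n - m = 32 - 28 = 4. Angles: θk = (2k + 1)·180°/4 = 45°, 135°, 225°, 315°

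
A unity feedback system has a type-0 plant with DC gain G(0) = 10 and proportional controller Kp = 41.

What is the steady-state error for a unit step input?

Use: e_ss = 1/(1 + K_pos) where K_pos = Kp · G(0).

K_pos = Kp · G(0) = 41 × 10 = 410. e_ss = 1/(1 + 410) = 0.0024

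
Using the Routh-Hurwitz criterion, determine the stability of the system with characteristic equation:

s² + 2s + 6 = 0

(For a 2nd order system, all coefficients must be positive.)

Coefficients: 1, 2, 6. All positive, so system is stable.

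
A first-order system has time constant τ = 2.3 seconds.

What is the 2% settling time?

For first-order system, 2% settling time ≈ 4τ = 4 × 2.3 = 9.2 s.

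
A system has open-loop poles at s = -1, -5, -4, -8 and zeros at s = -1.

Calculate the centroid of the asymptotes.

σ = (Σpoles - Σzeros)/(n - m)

σ = (Σpoles - Σzeros)/(n - m) = (-18 - (-1))/(4 - 1) = -17/3 = -5.67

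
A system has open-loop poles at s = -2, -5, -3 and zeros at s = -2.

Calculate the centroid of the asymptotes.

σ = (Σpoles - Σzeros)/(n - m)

σ = (Σpoles - Σzeros)/(n - m) = (-10 - (-2))/(3 - 1) = -8/2 = -4.0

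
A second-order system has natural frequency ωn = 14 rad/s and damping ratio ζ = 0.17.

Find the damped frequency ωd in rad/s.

ωd = ωn√(1 - ζ²) = 14√(1 - 0.17²) = 13.8 rad/s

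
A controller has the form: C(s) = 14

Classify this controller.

This is a Proportional (P) controller.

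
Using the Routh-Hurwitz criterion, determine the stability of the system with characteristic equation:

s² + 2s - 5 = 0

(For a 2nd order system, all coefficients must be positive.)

Coefficients: 1, 2, -5. c=-5 not positive, so system is unstable.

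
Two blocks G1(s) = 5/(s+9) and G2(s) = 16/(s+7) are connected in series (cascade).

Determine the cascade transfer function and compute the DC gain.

Series: multiply transfer functions. G_eq = 5/(s+9) × 16/(s+7) = 80/((s+9)(s+7)). DC gain = 80/(9×7) = 1.2698.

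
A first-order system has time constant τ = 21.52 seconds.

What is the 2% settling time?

For first-order system, 2% settling time ≈ 4τ = 4 × 21.52 = 86.08 s.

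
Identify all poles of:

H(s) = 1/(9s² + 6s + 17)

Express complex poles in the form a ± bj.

Discriminant = 6² - 4×9×17 = 36 - 612 = -576 < 0, so the poles are a complex conjugate pair s = (-6 ± j√576)/(2×9). Real part = -6/(2×9) = -6/18 ≈ -0.3333; imaginary part = ±√576/(2×9) = 24/18 ≈ 1.3333. Poles: s = -0.3333 ± 1.3333j.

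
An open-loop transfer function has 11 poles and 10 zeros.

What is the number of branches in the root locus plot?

Root locus has n branches where n = number of poles = 11.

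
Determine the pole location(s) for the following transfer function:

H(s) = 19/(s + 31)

Pole is where denominator = 0: s + 31 = 0, so s = -31.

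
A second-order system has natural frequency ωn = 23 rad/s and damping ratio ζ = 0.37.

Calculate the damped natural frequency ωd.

ωd = ωn√(1 - ζ²) = 23√(1 - 0.37²) = 21.37 rad/s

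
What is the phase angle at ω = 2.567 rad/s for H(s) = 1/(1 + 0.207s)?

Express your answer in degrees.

Phase = -arctan(ωτ) = -arctan(2.567 × 0.207) = -28.0°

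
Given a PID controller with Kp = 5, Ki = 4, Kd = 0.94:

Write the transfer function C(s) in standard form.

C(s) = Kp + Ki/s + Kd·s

Substituting values: C(s) = 5 + 4/s + 0.94s = (0.94s² + 5s + 4)/s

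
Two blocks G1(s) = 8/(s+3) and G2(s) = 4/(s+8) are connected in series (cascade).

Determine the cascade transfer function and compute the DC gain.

Series: multiply transfer functions. G_eq = 8/(s+3) × 4/(s+8) = 32/((s+3)(s+8)). DC gain = 32/(3×8) = 1.3333.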